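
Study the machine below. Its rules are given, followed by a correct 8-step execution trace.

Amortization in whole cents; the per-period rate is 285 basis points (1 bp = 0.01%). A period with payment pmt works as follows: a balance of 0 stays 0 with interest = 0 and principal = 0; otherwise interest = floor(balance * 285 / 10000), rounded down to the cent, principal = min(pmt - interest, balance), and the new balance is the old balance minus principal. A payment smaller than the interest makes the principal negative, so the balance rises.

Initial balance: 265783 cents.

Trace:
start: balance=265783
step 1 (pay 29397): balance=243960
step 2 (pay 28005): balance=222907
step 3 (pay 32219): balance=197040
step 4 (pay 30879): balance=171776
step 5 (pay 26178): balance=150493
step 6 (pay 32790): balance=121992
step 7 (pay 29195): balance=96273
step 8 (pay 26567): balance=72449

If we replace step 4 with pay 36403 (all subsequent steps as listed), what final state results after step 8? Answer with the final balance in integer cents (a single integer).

66269

(re-executing from step 4 with the substitution; state before step 4: balance=197040)
step 4 (pay 36403): balance=166252
step 5 (pay 26178): balance=144812
step 6 (pay 32790): balance=116149
step 7 (pay 29195): balance=90264
step 8 (pay 26567): balance=66269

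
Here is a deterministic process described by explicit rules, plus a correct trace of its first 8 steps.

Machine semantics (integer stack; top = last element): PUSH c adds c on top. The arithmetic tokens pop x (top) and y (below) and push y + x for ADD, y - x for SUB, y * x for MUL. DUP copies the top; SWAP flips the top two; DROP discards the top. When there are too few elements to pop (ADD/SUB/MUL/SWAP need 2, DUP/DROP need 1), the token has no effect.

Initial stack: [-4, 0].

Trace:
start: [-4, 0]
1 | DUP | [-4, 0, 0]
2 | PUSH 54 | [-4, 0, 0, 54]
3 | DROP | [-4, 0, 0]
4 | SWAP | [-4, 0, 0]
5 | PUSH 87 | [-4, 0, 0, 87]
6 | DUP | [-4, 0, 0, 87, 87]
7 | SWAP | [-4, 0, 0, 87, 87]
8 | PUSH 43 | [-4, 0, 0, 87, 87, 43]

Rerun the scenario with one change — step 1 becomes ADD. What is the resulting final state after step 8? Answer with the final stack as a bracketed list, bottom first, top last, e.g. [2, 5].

[-4, 87, 87, 43]

(re-executing from step 1 with the substitution; state before step 1: [-4, 0])
1 | ADD | [-4]
2 | PUSH 54 | [-4, 54]
3 | DROP | [-4]
4 | SWAP | [-4]
5 | PUSH 87 | [-4, 87]
6 | DUP | [-4, 87, 87]
7 | SWAP | [-4, 87, 87]
8 | PUSH 43 | [-4, 87, 87, 43]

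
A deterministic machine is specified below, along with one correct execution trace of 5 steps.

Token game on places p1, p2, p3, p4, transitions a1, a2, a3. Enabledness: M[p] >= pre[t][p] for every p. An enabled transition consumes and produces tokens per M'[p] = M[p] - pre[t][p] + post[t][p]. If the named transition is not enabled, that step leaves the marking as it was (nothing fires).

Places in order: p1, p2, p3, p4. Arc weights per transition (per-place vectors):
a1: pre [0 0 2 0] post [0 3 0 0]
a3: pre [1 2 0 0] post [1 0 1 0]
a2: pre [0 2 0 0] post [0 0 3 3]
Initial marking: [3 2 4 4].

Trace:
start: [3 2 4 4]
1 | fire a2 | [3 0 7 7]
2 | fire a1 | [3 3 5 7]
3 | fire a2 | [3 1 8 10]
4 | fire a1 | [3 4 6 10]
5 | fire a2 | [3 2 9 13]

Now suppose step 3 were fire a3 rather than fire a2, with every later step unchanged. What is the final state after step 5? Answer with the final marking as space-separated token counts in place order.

3 2 7 10

(re-executing from step 3 with the substitution; state before step 3: [3 3 5 7])
3 | fire a3 | [3 1 6 7]
4 | fire a1 | [3 4 4 7]
5 | fire a2 | [3 2 7 10]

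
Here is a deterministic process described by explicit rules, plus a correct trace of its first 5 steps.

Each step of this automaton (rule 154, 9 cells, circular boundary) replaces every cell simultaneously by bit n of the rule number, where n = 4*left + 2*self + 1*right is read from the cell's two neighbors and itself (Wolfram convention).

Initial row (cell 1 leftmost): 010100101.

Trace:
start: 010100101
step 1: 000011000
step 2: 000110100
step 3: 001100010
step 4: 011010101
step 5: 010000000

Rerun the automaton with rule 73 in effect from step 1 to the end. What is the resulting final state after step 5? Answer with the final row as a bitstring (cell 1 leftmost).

000000000

(re-executing steps 1..5 under rule 73; state before step 1: 010100101)
step 1: 000000000
step 2: 111111111
step 3: 000000000
step 4: 111111111
step 5: 000000000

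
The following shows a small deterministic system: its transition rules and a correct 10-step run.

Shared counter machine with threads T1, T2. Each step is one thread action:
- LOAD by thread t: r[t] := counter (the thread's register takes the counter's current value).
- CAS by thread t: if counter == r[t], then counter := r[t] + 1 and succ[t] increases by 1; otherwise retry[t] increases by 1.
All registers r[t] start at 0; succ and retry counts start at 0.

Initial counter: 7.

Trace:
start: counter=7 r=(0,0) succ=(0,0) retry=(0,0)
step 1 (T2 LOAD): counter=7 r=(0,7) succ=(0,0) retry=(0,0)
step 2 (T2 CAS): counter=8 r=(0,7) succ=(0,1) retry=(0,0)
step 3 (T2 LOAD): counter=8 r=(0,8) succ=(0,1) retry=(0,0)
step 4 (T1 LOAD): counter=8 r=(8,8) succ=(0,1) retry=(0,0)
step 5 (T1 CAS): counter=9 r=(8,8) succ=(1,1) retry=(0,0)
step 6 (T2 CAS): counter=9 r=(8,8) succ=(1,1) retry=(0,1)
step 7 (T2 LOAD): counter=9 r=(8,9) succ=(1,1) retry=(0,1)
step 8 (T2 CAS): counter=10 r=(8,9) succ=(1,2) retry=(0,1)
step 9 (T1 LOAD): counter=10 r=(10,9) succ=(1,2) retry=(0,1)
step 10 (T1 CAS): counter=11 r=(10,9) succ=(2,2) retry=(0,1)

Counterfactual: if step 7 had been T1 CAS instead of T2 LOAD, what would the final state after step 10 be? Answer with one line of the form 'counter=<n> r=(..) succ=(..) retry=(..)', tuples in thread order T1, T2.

counter=10 r=(9,8) succ=(2,1) retry=(1,2)

(re-executing from step 7 with the substitution; state before step 7: counter=9 r=(8,8) succ=(1,1) retry=(0,1))
step 7 (T1 CAS): counter=9 r=(8,8) succ=(1,1) retry=(1,1)
step 8 (T2 CAS): counter=9 r=(8,8) succ=(1,1) retry=(1,2)
step 9 (T1 LOAD): counter=9 r=(9,8) succ=(1,1) retry=(1,2)
step 10 (T1 CAS): counter=10 r=(9,8) succ=(2,1) retry=(1,2)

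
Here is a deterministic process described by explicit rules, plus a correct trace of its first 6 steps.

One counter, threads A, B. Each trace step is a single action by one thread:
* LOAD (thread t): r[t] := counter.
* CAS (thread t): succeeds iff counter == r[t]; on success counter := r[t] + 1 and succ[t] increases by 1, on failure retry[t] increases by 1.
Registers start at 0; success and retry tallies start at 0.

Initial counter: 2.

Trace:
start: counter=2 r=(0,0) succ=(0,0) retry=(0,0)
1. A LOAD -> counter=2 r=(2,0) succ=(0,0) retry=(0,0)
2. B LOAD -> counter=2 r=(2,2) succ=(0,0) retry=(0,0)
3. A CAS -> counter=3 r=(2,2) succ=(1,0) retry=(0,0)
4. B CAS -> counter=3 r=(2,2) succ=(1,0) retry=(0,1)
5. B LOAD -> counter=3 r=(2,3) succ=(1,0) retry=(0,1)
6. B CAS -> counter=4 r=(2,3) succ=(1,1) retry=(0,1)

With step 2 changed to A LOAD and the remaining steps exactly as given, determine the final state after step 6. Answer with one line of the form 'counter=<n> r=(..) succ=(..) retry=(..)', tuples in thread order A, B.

(re-executing from step 2 with the substitution; state before step 2: counter=2 r=(2,0) succ=(0,0) retry=(0,0))
2. A LOAD -> counter=2 r=(2,0) succ=(0,0) retry=(0,0)
3. A CAS -> counter=3 r=(2,0) succ=(1,0) retry=(0,0)
4. B CAS -> counter=3 r=(2,0) succ=(1,0) retry=(0,1)
5. B LOAD -> counter=3 r=(2,3) succ=(1,0) retry=(0,1)
6. B CAS -> counter=4 r=(2,3) succ=(1,1) retry=(0,1)

counter=4 r=(2,3) succ=(1,1) retry=(0,1)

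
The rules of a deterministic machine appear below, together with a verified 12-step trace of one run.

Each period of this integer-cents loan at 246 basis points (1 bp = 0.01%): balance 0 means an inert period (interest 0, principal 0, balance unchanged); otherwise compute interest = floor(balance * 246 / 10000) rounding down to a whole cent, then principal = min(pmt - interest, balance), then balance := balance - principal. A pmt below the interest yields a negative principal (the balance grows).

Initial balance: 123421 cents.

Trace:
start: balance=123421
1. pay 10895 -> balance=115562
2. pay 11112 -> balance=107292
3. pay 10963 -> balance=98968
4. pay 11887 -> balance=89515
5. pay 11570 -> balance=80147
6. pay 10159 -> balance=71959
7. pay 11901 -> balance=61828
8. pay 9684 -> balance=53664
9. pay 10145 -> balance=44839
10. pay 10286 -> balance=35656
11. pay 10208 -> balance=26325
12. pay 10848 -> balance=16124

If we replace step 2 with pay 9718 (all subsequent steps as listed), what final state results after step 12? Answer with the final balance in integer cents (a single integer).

17899

(re-executing from step 2 with the substitution; state before step 2: balance=115562)
2. pay 9718 -> balance=108686
3. pay 10963 -> balance=100396
4. pay 11887 -> balance=90978
5. pay 11570 -> balance=81646
6. pay 10159 -> balance=73495
7. pay 11901 -> balance=63401
8. pay 9684 -> balance=55276
9. pay 10145 -> balance=46490
10. pay 10286 -> balance=37347
11. pay 10208 -> balance=28057
12. pay 10848 -> balance=17899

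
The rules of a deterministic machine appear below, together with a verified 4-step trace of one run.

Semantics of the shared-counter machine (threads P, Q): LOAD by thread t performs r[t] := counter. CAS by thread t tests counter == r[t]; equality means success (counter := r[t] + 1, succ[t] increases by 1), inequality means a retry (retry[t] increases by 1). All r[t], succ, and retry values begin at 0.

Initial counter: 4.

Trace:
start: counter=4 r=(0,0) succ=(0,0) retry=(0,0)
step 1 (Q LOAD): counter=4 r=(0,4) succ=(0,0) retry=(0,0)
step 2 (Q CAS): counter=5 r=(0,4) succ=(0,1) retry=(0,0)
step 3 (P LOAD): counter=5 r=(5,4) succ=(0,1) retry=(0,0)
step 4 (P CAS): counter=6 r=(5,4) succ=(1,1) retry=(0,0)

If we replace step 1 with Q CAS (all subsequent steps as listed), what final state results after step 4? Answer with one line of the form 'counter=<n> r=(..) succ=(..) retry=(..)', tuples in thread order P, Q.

(re-executing from step 1 with the substitution; state before step 1: counter=4 r=(0,0) succ=(0,0) retry=(0,0))
step 1 (Q CAS): counter=4 r=(0,0) succ=(0,0) retry=(0,1)
step 2 (Q CAS): counter=4 r=(0,0) succ=(0,0) retry=(0,2)
step 3 (P LOAD): counter=4 r=(4,0) succ=(0,0) retry=(0,2)
step 4 (P CAS): counter=5 r=(4,0) succ=(1,0) retry=(0,2)

counter=5 r=(4,0) succ=(1,0) retry=(0,2)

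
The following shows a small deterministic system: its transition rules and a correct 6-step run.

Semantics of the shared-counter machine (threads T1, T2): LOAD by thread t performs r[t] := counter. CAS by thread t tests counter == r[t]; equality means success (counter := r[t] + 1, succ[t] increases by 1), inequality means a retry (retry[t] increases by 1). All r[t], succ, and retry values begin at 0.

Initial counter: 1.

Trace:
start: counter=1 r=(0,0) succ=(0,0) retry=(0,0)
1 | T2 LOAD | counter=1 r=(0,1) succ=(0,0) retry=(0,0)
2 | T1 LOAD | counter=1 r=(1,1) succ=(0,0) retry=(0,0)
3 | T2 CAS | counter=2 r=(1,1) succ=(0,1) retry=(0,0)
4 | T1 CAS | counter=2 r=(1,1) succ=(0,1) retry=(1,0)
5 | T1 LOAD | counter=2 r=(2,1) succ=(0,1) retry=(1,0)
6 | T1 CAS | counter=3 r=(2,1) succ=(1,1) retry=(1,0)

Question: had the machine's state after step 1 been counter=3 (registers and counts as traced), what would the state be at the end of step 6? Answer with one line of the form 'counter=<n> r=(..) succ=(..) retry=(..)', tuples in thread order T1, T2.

state after step 1 := counter=3 r=(0,1) succ=(0,0) retry=(0,0)
2 | T1 LOAD | counter=3 r=(3,1) succ=(0,0) retry=(0,0)
3 | T2 CAS | counter=3 r=(3,1) succ=(0,0) retry=(0,1)
4 | T1 CAS | counter=4 r=(3,1) succ=(1,0) retry=(0,1)
5 | T1 LOAD | counter=4 r=(4,1) succ=(1,0) retry=(0,1)
6 | T1 CAS | counter=5 r=(4,1) succ=(2,0) retry=(0,1)

counter=5 r=(4,1) succ=(2,0) retry=(0,1)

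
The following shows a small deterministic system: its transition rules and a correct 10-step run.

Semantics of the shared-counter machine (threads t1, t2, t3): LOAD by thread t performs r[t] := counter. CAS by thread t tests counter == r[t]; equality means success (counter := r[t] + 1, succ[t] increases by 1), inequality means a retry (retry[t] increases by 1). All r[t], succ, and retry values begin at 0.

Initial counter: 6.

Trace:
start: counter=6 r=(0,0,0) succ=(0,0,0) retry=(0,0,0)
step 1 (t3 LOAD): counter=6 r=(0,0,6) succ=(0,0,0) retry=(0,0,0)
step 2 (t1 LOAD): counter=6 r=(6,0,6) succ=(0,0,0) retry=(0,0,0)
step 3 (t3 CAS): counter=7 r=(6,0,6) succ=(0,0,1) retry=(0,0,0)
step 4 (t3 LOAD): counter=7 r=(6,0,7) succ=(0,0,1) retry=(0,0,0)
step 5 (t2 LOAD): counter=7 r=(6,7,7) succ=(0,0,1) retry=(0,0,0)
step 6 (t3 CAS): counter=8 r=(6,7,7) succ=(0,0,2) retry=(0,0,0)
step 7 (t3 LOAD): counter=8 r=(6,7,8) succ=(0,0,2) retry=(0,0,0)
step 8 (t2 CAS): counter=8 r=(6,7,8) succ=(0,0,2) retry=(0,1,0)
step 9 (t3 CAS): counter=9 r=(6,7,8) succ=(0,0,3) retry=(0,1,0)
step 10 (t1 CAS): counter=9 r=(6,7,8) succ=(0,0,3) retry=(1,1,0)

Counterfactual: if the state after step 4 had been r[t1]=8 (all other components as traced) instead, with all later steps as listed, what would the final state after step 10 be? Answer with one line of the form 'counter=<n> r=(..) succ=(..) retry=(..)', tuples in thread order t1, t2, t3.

state after step 4 := counter=7 r=(8,0,7) succ=(0,0,1) retry=(0,0,0)
step 5 (t2 LOAD): counter=7 r=(8,7,7) succ=(0,0,1) retry=(0,0,0)
step 6 (t3 CAS): counter=8 r=(8,7,7) succ=(0,0,2) retry=(0,0,0)
step 7 (t3 LOAD): counter=8 r=(8,7,8) succ=(0,0,2) retry=(0,0,0)
step 8 (t2 CAS): counter=8 r=(8,7,8) succ=(0,0,2) retry=(0,1,0)
step 9 (t3 CAS): counter=9 r=(8,7,8) succ=(0,0,3) retry=(0,1,0)
step 10 (t1 CAS): counter=9 r=(8,7,8) succ=(0,0,3) retry=(1,1,0)

counter=9 r=(8,7,8) succ=(0,0,3) retry=(1,1,0)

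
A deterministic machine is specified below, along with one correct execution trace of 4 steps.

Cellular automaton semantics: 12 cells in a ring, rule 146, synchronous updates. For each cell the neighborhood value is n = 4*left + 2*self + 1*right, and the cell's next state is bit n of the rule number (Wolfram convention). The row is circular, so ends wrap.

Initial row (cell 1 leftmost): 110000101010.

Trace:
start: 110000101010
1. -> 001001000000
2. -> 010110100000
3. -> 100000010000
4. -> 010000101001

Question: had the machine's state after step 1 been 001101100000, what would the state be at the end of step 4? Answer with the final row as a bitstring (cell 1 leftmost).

state after step 1 := 001101100000
2. -> 010000010000
3. -> 101000101000
4. -> 000101000101

000101000101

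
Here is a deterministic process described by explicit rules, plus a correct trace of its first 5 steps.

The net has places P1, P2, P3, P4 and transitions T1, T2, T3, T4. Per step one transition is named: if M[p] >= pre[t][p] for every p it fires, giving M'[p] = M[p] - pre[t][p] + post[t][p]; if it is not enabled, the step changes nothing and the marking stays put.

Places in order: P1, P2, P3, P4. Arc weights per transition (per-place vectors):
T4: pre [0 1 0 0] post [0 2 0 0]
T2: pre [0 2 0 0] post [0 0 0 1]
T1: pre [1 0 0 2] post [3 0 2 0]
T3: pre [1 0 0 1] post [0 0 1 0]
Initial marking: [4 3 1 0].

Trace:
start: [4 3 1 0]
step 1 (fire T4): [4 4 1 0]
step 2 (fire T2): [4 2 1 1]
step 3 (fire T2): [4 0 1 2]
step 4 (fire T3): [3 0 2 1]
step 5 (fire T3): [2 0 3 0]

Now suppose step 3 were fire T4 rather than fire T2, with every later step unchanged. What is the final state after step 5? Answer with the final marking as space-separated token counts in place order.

(re-executing from step 3 with the substitution; state before step 3: [4 2 1 1])
step 3 (fire T4): [4 3 1 1]
step 4 (fire T3): [3 3 2 0]
step 5 (fire T3): [3 3 2 0]

3 3 2 0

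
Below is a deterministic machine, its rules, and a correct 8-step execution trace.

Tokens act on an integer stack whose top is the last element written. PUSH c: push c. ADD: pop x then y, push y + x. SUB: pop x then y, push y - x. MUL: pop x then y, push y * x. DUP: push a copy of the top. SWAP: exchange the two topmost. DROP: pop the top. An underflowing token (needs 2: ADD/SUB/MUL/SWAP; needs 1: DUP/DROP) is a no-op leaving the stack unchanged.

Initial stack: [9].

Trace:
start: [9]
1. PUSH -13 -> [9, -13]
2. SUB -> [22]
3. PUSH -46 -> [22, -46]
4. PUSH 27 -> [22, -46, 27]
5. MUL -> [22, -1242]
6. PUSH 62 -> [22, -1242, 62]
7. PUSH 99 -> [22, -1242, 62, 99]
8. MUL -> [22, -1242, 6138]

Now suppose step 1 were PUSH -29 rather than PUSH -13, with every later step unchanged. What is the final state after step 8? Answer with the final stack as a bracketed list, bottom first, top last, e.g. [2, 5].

[38, -1242, 6138]

(re-executing from step 1 with the substitution; state before step 1: [9])
1. PUSH -29 -> [9, -29]
2. SUB -> [38]
3. PUSH -46 -> [38, -46]
4. PUSH 27 -> [38, -46, 27]
5. MUL -> [38, -1242]
6. PUSH 62 -> [38, -1242, 62]
7. PUSH 99 -> [38, -1242, 62, 99]
8. MUL -> [38, -1242, 6138]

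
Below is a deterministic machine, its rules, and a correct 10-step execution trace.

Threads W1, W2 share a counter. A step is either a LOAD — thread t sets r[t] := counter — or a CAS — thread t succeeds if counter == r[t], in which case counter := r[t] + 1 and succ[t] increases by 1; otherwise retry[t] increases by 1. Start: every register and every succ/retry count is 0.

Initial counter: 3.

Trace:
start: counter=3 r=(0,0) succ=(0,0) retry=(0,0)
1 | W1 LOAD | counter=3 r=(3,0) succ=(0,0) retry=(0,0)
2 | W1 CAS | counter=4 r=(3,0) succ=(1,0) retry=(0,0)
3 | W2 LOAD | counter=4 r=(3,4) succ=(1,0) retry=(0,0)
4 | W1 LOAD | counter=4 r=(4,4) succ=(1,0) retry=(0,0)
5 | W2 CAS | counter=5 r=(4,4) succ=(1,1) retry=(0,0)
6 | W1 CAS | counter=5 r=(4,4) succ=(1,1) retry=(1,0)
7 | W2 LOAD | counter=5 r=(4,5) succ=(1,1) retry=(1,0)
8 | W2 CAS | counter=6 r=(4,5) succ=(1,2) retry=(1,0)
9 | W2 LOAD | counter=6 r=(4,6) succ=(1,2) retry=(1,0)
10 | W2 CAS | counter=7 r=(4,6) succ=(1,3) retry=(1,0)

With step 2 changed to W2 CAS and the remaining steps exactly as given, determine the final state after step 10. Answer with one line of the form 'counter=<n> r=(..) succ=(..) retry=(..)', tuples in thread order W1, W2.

counter=6 r=(3,5) succ=(0,3) retry=(1,1)

(re-executing from step 2 with the substitution; state before step 2: counter=3 r=(3,0) succ=(0,0) retry=(0,0))
2 | W2 CAS | counter=3 r=(3,0) succ=(0,0) retry=(0,1)
3 | W2 LOAD | counter=3 r=(3,3) succ=(0,0) retry=(0,1)
4 | W1 LOAD | counter=3 r=(3,3) succ=(0,0) retry=(0,1)
5 | W2 CAS | counter=4 r=(3,3) succ=(0,1) retry=(0,1)
6 | W1 CAS | counter=4 r=(3,3) succ=(0,1) retry=(1,1)
7 | W2 LOAD | counter=4 r=(3,4) succ=(0,1) retry=(1,1)
8 | W2 CAS | counter=5 r=(3,4) succ=(0,2) retry=(1,1)
9 | W2 LOAD | counter=5 r=(3,5) succ=(0,2) retry=(1,1)
10 | W2 CAS | counter=6 r=(3,5) succ=(0,3) retry=(1,1)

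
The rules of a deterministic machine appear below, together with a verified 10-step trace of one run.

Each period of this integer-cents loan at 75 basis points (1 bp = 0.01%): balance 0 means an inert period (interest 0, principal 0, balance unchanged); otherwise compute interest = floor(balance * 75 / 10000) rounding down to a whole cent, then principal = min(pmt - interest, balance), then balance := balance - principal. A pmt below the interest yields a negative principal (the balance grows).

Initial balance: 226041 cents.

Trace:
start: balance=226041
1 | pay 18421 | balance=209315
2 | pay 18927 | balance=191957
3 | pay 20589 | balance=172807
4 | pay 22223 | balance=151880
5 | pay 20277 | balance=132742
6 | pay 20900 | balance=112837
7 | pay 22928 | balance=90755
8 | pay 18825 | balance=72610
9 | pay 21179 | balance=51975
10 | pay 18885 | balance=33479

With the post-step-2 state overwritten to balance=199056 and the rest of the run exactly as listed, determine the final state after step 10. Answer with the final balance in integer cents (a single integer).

state after step 2 := balance=199056
3 | pay 20589 | balance=179959
4 | pay 22223 | balance=159085
5 | pay 20277 | balance=140001
6 | pay 20900 | balance=120151
7 | pay 22928 | balance=98124
8 | pay 18825 | balance=80034
9 | pay 21179 | balance=59455
10 | pay 18885 | balance=41015

41015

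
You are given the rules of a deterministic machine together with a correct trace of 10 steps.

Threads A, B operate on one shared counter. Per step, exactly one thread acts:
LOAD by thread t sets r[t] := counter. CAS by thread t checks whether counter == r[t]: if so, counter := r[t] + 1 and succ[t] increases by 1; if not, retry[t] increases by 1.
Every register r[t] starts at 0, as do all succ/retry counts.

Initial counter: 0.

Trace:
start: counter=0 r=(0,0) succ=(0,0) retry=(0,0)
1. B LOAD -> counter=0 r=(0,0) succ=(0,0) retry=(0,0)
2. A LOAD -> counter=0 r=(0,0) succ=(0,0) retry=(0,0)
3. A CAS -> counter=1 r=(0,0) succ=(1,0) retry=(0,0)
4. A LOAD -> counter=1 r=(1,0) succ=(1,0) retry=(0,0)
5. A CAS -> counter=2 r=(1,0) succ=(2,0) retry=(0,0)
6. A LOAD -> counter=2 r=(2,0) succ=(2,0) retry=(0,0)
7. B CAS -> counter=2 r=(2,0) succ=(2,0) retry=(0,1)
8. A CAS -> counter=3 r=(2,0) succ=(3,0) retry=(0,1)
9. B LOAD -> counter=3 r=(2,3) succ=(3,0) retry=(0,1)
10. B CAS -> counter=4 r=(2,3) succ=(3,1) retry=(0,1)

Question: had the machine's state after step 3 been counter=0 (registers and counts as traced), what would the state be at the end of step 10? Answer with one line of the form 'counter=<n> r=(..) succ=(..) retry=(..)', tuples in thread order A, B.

state after step 3 := counter=0 r=(0,0) succ=(1,0) retry=(0,0)
4. A LOAD -> counter=0 r=(0,0) succ=(1,0) retry=(0,0)
5. A CAS -> counter=1 r=(0,0) succ=(2,0) retry=(0,0)
6. A LOAD -> counter=1 r=(1,0) succ=(2,0) retry=(0,0)
7. B CAS -> counter=1 r=(1,0) succ=(2,0) retry=(0,1)
8. A CAS -> counter=2 r=(1,0) succ=(3,0) retry=(0,1)
9. B LOAD -> counter=2 r=(1,2) succ=(3,0) retry=(0,1)
10. B CAS -> counter=3 r=(1,2) succ=(3,1) retry=(0,1)

counter=3 r=(1,2) succ=(3,1) retry=(0,1)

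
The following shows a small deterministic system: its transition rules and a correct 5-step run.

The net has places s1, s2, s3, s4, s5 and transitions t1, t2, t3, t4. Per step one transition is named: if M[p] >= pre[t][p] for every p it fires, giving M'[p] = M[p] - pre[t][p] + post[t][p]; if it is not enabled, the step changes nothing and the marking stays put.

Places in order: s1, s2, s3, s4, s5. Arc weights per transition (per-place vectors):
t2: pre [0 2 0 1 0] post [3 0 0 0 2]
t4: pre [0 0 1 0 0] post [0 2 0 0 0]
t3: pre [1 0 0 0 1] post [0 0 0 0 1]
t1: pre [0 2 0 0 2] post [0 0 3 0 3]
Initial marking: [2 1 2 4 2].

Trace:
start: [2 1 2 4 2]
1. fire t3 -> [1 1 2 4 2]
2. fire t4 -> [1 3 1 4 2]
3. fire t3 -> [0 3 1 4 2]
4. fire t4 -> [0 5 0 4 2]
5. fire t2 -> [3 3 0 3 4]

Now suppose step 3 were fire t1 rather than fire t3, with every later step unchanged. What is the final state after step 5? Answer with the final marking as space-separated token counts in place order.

4 1 3 3 5

(re-executing from step 3 with the substitution; state before step 3: [1 3 1 4 2])
3. fire t1 -> [1 1 4 4 3]
4. fire t4 -> [1 3 3 4 3]
5. fire t2 -> [4 1 3 3 5]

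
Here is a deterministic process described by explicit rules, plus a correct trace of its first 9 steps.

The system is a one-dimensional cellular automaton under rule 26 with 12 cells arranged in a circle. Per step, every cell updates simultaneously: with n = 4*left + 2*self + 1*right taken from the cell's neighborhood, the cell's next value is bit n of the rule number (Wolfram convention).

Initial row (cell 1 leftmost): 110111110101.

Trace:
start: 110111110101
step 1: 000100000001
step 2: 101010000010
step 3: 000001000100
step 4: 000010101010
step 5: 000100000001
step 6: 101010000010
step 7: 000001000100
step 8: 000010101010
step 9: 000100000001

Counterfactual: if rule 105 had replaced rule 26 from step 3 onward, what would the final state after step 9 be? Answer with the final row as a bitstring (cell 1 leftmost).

(re-executing steps 3..9 under rule 105; state before step 3: 101010000010)
step 3: 010100111001
step 4: 101000101000
step 5: 010010010010
step 6: 000000000000
step 7: 111111111111
step 8: 000000000000
step 9: 111111111111

111111111111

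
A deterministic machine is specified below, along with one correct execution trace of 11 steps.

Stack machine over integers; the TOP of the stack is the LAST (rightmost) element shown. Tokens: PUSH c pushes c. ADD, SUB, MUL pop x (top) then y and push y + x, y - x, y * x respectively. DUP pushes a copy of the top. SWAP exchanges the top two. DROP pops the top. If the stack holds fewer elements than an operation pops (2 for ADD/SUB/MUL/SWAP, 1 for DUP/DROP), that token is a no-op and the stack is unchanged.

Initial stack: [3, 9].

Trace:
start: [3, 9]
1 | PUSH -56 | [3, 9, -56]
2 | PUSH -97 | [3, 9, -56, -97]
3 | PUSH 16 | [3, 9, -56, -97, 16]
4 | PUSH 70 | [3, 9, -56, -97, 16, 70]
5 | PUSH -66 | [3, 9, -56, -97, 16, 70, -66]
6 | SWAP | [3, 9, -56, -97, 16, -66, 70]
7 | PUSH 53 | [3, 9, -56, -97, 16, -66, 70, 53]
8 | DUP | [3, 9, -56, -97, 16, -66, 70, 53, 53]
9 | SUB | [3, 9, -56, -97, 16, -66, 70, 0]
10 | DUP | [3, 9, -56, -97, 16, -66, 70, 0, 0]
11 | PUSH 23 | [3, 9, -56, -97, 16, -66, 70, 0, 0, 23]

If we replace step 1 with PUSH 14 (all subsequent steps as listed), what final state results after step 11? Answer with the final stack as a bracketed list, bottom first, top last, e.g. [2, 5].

[3, 9, 14, -97, 16, -66, 70, 0, 0, 23]

(re-executing from step 1 with the substitution; state before step 1: [3, 9])
1 | PUSH 14 | [3, 9, 14]
2 | PUSH -97 | [3, 9, 14, -97]
3 | PUSH 16 | [3, 9, 14, -97, 16]
4 | PUSH 70 | [3, 9, 14, -97, 16, 70]
5 | PUSH -66 | [3, 9, 14, -97, 16, 70, -66]
6 | SWAP | [3, 9, 14, -97, 16, -66, 70]
7 | PUSH 53 | [3, 9, 14, -97, 16, -66, 70, 53]
8 | DUP | [3, 9, 14, -97, 16, -66, 70, 53, 53]
9 | SUB | [3, 9, 14, -97, 16, -66, 70, 0]
10 | DUP | [3, 9, 14, -97, 16, -66, 70, 0, 0]
11 | PUSH 23 | [3, 9, 14, -97, 16, -66, 70, 0, 0, 23]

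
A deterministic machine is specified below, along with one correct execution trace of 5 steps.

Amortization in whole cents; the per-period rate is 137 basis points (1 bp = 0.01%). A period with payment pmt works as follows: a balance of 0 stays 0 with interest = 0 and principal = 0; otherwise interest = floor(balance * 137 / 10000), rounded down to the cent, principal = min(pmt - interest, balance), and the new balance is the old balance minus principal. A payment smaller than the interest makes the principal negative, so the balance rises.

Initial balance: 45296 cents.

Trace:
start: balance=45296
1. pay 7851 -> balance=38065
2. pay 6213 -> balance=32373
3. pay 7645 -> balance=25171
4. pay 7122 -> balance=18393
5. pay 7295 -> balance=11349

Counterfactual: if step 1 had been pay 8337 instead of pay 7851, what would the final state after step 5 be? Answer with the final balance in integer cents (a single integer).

(re-executing from step 1 with the substitution; state before step 1: balance=45296)
1. pay 8337 -> balance=37579
2. pay 6213 -> balance=31880
3. pay 7645 -> balance=24671
4. pay 7122 -> balance=17886
5. pay 7295 -> balance=10836

10836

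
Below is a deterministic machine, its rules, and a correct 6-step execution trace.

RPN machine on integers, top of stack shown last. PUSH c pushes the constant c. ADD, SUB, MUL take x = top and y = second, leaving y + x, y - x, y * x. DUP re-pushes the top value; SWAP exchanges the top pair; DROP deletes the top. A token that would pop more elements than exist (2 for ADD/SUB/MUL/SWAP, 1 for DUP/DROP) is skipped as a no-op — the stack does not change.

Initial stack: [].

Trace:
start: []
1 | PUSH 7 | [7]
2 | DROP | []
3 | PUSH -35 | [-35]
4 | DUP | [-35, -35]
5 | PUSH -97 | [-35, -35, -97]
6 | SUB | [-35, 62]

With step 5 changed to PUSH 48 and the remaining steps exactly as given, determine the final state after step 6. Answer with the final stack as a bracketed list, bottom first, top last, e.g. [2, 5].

[-35, -83]

(re-executing from step 5 with the substitution; state before step 5: [-35, -35])
5 | PUSH 48 | [-35, -35, 48]
6 | SUB | [-35, -83]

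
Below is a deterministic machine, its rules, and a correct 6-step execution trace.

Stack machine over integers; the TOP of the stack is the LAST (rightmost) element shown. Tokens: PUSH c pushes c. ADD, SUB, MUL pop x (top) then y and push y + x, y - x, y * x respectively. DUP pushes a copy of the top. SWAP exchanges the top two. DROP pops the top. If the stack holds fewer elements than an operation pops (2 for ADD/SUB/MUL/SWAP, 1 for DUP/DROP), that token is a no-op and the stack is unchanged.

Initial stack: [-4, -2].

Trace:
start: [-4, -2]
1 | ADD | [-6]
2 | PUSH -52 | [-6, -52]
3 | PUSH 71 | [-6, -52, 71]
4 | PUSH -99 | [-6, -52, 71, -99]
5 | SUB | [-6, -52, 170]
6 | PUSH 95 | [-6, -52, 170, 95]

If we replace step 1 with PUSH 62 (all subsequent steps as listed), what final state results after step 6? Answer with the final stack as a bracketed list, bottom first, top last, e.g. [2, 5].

[-4, -2, 62, -52, 170, 95]

(re-executing from step 1 with the substitution; state before step 1: [-4, -2])
1 | PUSH 62 | [-4, -2, 62]
2 | PUSH -52 | [-4, -2, 62, -52]
3 | PUSH 71 | [-4, -2, 62, -52, 71]
4 | PUSH -99 | [-4, -2, 62, -52, 71, -99]
5 | SUB | [-4, -2, 62, -52, 170]
6 | PUSH 95 | [-4, -2, 62, -52, 170, 95]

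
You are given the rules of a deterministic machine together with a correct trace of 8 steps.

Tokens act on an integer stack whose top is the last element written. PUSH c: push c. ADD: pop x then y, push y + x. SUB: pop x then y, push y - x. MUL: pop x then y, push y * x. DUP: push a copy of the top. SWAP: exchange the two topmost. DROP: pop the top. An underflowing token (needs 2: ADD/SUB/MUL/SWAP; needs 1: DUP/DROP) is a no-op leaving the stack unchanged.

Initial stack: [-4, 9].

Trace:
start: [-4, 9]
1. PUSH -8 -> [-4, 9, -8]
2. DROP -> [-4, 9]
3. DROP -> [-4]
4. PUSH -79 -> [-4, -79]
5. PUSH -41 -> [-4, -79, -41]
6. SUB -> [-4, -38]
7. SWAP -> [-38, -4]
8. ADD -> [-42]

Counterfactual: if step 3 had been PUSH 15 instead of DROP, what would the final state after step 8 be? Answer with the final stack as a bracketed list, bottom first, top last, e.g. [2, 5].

[-4, 9, -23]

(re-executing from step 3 with the substitution; state before step 3: [-4, 9])
3. PUSH 15 -> [-4, 9, 15]
4. PUSH -79 -> [-4, 9, 15, -79]
5. PUSH -41 -> [-4, 9, 15, -79, -41]
6. SUB -> [-4, 9, 15, -38]
7. SWAP -> [-4, 9, -38, 15]
8. ADD -> [-4, 9, -23]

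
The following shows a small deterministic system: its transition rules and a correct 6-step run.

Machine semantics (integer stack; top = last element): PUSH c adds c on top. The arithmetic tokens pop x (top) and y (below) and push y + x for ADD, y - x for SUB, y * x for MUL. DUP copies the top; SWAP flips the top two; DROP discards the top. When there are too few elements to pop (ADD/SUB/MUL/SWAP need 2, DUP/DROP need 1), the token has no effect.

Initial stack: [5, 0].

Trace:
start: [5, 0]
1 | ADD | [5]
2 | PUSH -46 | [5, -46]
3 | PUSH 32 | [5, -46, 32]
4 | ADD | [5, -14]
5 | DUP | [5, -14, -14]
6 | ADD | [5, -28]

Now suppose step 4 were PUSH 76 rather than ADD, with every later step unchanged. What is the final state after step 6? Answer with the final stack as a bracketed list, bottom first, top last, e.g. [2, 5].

(re-executing from step 4 with the substitution; state before step 4: [5, -46, 32])
4 | PUSH 76 | [5, -46, 32, 76]
5 | DUP | [5, -46, 32, 76, 76]
6 | ADD | [5, -46, 32, 152]

[5, -46, 32, 152]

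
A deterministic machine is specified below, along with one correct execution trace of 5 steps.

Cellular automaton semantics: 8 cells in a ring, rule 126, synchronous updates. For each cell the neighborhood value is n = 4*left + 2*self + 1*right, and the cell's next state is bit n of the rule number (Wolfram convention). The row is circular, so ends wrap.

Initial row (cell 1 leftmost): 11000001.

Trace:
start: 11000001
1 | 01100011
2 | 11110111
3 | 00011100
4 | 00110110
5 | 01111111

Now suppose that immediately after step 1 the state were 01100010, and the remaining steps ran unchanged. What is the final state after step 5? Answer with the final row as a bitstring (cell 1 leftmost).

01111111

state after step 1 := 01100010
2 | 11110111
3 | 00011100
4 | 00110110
5 | 01111111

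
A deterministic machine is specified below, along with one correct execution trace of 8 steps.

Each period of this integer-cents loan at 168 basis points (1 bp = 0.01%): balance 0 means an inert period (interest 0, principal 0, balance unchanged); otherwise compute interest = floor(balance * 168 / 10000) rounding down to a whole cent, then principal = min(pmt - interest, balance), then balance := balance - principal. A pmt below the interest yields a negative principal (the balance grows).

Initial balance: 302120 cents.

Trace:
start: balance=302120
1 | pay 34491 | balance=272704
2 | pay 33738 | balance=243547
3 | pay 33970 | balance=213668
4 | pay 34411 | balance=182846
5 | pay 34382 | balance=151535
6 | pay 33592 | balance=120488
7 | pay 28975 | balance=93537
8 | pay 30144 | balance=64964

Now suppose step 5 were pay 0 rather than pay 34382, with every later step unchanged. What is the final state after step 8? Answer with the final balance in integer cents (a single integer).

101108

(re-executing from step 5 with the substitution; state before step 5: balance=182846)
5 | pay 0 | balance=185917
6 | pay 33592 | balance=155448
7 | pay 28975 | balance=129084
8 | pay 30144 | balance=101108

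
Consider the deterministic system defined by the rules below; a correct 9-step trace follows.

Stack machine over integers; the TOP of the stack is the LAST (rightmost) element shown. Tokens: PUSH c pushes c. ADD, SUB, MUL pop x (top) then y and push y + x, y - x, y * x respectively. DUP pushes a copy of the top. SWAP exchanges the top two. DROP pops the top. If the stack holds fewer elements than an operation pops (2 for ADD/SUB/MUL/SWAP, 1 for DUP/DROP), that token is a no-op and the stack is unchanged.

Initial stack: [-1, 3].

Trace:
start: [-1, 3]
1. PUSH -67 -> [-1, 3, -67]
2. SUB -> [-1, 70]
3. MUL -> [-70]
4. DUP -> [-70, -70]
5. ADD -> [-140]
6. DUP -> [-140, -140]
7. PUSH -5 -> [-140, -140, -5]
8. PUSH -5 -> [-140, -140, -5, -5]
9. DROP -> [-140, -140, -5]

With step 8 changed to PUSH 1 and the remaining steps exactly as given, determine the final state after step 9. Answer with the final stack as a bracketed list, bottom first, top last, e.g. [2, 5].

(re-executing from step 8 with the substitution; state before step 8: [-140, -140, -5])
8. PUSH 1 -> [-140, -140, -5, 1]
9. DROP -> [-140, -140, -5]

[-140, -140, -5]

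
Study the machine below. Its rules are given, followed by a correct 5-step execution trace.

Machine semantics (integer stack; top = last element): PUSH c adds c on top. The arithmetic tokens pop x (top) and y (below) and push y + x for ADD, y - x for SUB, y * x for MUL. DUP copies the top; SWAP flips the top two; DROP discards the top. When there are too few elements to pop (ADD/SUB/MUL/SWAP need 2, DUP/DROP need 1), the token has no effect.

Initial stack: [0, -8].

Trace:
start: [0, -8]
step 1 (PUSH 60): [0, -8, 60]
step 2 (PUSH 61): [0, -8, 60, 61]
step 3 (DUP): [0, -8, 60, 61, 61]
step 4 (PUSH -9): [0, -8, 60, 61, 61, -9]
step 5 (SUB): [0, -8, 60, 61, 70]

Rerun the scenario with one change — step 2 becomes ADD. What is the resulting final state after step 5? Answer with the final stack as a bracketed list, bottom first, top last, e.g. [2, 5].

[0, 52, 61]

(re-executing from step 2 with the substitution; state before step 2: [0, -8, 60])
step 2 (ADD): [0, 52]
step 3 (DUP): [0, 52, 52]
step 4 (PUSH -9): [0, 52, 52, -9]
step 5 (SUB): [0, 52, 61]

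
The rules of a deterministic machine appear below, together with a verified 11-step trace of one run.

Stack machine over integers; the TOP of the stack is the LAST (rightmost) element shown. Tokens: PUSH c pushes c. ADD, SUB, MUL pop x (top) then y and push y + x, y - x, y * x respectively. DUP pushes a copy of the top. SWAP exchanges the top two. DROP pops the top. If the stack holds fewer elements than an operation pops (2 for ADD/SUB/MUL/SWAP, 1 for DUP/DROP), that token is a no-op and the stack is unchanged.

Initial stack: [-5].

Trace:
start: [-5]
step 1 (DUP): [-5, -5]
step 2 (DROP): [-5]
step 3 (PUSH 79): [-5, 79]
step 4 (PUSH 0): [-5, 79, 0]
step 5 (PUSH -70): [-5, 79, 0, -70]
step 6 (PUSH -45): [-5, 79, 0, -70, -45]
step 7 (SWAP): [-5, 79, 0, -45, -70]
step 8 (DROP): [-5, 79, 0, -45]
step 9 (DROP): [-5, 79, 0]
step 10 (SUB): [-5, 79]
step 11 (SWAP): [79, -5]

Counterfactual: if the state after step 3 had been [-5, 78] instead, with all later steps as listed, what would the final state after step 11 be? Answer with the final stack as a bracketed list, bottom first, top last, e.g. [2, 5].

[78, -5]

state after step 3 := [-5, 78]
step 4 (PUSH 0): [-5, 78, 0]
step 5 (PUSH -70): [-5, 78, 0, -70]
step 6 (PUSH -45): [-5, 78, 0, -70, -45]
step 7 (SWAP): [-5, 78, 0, -45, -70]
step 8 (DROP): [-5, 78, 0, -45]
step 9 (DROP): [-5, 78, 0]
step 10 (SUB): [-5, 78]
step 11 (SWAP): [78, -5]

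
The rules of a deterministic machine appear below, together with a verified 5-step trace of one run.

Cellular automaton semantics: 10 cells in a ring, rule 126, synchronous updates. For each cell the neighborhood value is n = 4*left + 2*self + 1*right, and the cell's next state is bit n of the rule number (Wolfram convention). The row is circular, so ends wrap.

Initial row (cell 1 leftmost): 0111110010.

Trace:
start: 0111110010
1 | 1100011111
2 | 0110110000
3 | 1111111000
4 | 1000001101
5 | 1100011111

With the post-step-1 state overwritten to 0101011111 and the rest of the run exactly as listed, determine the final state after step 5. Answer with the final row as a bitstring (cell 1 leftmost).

1101100000

state after step 1 := 0101011111
2 | 1111110001
3 | 0000011011
4 | 1000111111
5 | 1101100000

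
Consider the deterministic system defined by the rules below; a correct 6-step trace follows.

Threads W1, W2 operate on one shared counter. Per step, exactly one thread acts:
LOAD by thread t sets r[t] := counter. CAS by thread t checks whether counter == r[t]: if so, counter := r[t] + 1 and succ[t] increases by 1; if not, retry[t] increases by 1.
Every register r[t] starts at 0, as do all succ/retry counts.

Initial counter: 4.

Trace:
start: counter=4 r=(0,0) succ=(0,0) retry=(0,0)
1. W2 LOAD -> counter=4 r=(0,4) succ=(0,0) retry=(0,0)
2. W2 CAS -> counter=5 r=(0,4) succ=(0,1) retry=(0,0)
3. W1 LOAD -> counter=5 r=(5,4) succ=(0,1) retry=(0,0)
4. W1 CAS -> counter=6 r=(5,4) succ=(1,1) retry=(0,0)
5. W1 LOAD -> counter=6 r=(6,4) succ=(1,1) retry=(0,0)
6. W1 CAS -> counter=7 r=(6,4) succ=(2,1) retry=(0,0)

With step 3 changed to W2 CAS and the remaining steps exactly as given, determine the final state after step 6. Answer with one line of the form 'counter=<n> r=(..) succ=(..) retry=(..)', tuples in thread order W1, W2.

counter=6 r=(5,4) succ=(1,1) retry=(1,1)

(re-executing from step 3 with the substitution; state before step 3: counter=5 r=(0,4) succ=(0,1) retry=(0,0))
3. W2 CAS -> counter=5 r=(0,4) succ=(0,1) retry=(0,1)
4. W1 CAS -> counter=5 r=(0,4) succ=(0,1) retry=(1,1)
5. W1 LOAD -> counter=5 r=(5,4) succ=(0,1) retry=(1,1)
6. W1 CAS -> counter=6 r=(5,4) succ=(1,1) retry=(1,1)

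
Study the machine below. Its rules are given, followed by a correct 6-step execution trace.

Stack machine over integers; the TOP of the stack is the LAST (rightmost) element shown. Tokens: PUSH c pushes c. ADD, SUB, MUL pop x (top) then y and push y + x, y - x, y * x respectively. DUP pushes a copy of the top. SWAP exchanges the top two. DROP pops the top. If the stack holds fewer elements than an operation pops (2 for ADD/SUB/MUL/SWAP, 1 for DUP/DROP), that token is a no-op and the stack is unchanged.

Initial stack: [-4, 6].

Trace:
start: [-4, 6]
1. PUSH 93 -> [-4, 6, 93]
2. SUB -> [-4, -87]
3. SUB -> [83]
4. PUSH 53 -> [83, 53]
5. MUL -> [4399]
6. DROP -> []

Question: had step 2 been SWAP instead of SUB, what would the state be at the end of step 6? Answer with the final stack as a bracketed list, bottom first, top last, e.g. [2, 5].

(re-executing from step 2 with the substitution; state before step 2: [-4, 6, 93])
2. SWAP -> [-4, 93, 6]
3. SUB -> [-4, 87]
4. PUSH 53 -> [-4, 87, 53]
5. MUL -> [-4, 4611]
6. DROP -> [-4]

[-4]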